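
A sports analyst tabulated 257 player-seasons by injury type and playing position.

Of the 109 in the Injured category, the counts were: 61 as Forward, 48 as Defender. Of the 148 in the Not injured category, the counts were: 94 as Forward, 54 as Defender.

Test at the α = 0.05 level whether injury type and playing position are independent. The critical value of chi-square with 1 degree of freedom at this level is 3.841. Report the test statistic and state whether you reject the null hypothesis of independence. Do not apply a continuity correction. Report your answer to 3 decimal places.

Row totals: 109, 148. Column totals: 155, 102. Grand total N = 257.
Expected counts (row total × column total / N):
  Injured, Forward: 109×155/257 = 65.7393
  Injured, Defender: 109×102/257 = 43.2607
  Not injured, Forward: 148×155/257 = 89.2607
  Not injured, Defender: 148×102/257 = 58.7393
Contributions (O − E)²/E:
  (61 − 65.7393)²/65.7393 = 0.3417
  (48 − 43.2607)²/43.2607 = 0.5192
  (94 − 89.2607)²/89.2607 = 0.2516
  (54 − 58.7393)²/58.7393 = 0.3824
χ² = 0.3417 + 0.5192 + 0.2516 + 0.3824 = 1.495
df = (2−1)(2−1) = 1. Since 1.495 < 3.841, fail to reject the null hypothesis of independence at α = 0.05.

1.495; fail to reject H₀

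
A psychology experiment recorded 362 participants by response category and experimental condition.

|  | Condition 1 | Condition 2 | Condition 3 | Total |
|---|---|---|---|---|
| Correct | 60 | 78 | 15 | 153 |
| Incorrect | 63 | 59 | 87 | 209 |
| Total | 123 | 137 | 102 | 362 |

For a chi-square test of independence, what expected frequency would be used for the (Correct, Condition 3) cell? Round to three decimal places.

43.110

Row total (Correct) = 153; column total (Condition 3) = 102; grand total N = 362.
Expected count = (row total × column total) / N = 153 × 102 / 362 = 43.110.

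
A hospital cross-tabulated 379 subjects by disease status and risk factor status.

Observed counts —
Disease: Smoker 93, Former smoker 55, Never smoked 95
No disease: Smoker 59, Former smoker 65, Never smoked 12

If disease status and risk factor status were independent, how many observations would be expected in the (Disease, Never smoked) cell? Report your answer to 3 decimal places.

Row total (Disease) = 243; column total (Never smoked) = 107; grand total N = 379.
Expected count = (row total × column total) / N = 243 × 107 / 379 = 68.604.

68.604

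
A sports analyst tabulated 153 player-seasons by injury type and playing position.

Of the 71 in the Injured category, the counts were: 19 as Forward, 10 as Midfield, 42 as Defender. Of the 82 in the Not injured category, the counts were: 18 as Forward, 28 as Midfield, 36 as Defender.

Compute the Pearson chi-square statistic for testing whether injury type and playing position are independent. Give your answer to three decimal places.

8.267

Row totals: 71, 82. Column totals: 37, 38, 78. Grand total N = 153.
Expected counts (row total × column total / N):
  Injured, Forward: 71×37/153 = 17.1699
  Injured, Midfield: 71×38/153 = 17.6340
  Injured, Defender: 71×78/153 = 36.1961
  Not injured, Forward: 82×37/153 = 19.8301
  Not injured, Midfield: 82×38/153 = 20.3660
  Not injured, Defender: 82×78/153 = 41.8039
Contributions (O − E)²/E:
  (19 − 17.1699)²/17.1699 = 0.1951
  (10 − 17.6340)²/17.6340 = 3.3049
  (42 − 36.1961)²/36.1961 = 0.9306
  (18 − 19.8301)²/19.8301 = 0.1689
  (28 − 20.3660)²/20.3660 = 2.8615
  (36 − 41.8039)²/41.8039 = 0.8058
χ² = 0.1951 + 3.3049 + 0.9306 + 0.1689 + 2.8615 + 0.8058 = 8.267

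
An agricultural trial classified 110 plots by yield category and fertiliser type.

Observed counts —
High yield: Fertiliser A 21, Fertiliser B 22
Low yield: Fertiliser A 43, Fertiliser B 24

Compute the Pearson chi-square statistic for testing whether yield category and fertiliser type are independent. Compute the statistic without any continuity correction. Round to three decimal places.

2.534

Row totals: 43, 67. Column totals: 64, 46. Grand total N = 110.
Expected counts (row total × column total / N):
  High yield, Fertiliser A: 43×64/110 = 25.0182
  High yield, Fertiliser B: 43×46/110 = 17.9818
  Low yield, Fertiliser A: 67×64/110 = 38.9818
  Low yield, Fertiliser B: 67×46/110 = 28.0182
Contributions (O − E)²/E:
  (21 − 25.0182)²/25.0182 = 0.6454
  (22 − 17.9818)²/17.9818 = 0.8979
  (43 − 38.9818)²/38.9818 = 0.4142
  (24 − 28.0182)²/28.0182 = 0.5763
χ² = 0.6454 + 0.8979 + 0.4142 + 0.5763 = 2.534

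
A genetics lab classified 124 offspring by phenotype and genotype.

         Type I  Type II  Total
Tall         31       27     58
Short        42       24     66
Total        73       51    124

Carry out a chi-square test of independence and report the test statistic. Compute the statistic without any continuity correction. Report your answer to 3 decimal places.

1.323

Grand total N = 124.
Expected counts (row total × column total / N):
  Tall, Type I: 58×73/124 = 34.1452
  Tall, Type II: 58×51/124 = 23.8548
  Short, Type I: 66×73/124 = 38.8548
  Short, Type II: 66×51/124 = 27.1452
Contributions (O − E)²/E:
  (31 − 34.1452)²/34.1452 = 0.2897
  (27 − 23.8548)²/23.8548 = 0.4147
  (42 − 38.8548)²/38.8548 = 0.2546
  (24 − 27.1452)²/27.1452 = 0.3644
χ² = 0.2897 + 0.4147 + 0.2546 + 0.3644 = 1.323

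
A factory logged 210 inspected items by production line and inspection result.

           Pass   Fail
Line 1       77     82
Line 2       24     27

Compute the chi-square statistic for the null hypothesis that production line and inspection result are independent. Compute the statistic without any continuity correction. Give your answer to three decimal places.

0.029

Row totals: 159, 51. Column totals: 101, 109. Grand total N = 210.
Expected counts (row total × column total / N):
  Line 1, Pass: 159×101/210 = 76.4714
  Line 1, Fail: 159×109/210 = 82.5286
  Line 2, Pass: 51×101/210 = 24.5286
  Line 2, Fail: 51×109/210 = 26.4714
Contributions (O − E)²/E:
  (77 − 76.4714)²/76.4714 = 0.0037
  (82 − 82.5286)²/82.5286 = 0.0034
  (24 − 24.5286)²/24.5286 = 0.0114
  (27 − 26.4714)²/26.4714 = 0.0106
χ² = 0.0037 + 0.0034 + 0.0114 + 0.0106 = 0.029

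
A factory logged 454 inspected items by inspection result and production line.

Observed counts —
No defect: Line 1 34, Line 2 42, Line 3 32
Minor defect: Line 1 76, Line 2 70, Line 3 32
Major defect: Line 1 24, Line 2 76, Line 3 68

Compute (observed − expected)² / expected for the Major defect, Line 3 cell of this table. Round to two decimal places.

7.51

Row total (Major defect) = 168; column total (Line 3) = 132; N = 454.
Expected count E = 168 × 132 / 454 = 48.846.
Contribution = (O − E)²/E = (68 − 48.846)² / 48.846 = 7.51.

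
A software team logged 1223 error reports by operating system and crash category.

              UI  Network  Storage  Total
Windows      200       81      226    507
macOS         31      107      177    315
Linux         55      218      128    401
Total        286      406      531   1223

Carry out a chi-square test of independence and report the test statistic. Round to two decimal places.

Grand total N = 1223.
Expected counts (row total × column total / N):
  Windows, UI: 507×286/1223 = 118.563
  Windows, Network: 507×406/1223 = 168.309
  Windows, Storage: 507×531/1223 = 220.128
  macOS, UI: 315×286/1223 = 73.663
  macOS, Network: 315×406/1223 = 104.571
  macOS, Storage: 315×531/1223 = 136.766
  Linux, UI: 401×286/1223 = 93.774
  Linux, Network: 401×406/1223 = 133.120
  Linux, Storage: 401×531/1223 = 174.105
Contributions (O − E)²/E:
  (200 − 118.563)²/118.563 = 55.9364
  (81 − 168.309)²/168.309 = 45.2909
  (226 − 220.128)²/220.128 = 0.1566
  (31 − 73.663)²/73.663 = 24.7089
  (107 − 104.571)²/104.571 = 0.0564
  (177 − 136.766)²/136.766 = 11.8361
  (55 − 93.774)²/93.774 = 16.0324
  (218 − 133.120)²/133.120 = 54.1212
  (128 − 174.105)²/174.105 = 12.2091
χ² = 55.9364 + 45.2909 + 0.1566 + 24.7089 + 0.0564 + 11.8361 + 16.0324 + 54.1212 + 12.2091 = 220.35

220.35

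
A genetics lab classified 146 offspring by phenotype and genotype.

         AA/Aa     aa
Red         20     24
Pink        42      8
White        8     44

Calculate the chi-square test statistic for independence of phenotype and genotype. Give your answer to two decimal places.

Row totals: 44, 50, 52. Column totals: 70, 76. Grand total N = 146.
Expected counts (row total × column total / N):
  Red, AA/Aa: 44×70/146 = 21.096
  Red, aa: 44×76/146 = 22.904
  Pink, AA/Aa: 50×70/146 = 23.973
  Pink, aa: 50×76/146 = 26.027
  White, AA/Aa: 52×70/146 = 24.932
  White, aa: 52×76/146 = 27.068
Contributions (O − E)²/E:
  (20 − 21.096)²/21.096 = 0.0569
  (24 − 22.904)²/22.904 = 0.0524
  (42 − 23.973)²/23.973 = 13.5558
  (8 − 26.027)²/26.027 = 12.4860
  (8 − 24.932)²/24.932 = 11.4990
  (44 − 27.068)²/27.068 = 10.5916
χ² = 0.0569 + 0.0524 + 13.5558 + 12.4860 + 11.4990 + 10.5916 = 48.24

48.24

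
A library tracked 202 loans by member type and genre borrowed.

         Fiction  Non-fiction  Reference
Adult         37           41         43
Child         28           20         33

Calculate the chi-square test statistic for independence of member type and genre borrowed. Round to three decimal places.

1.947

Row totals: 121, 81. Column totals: 65, 61, 76. Grand total N = 202.
Expected counts (row total × column total / N):
  Adult, Fiction: 121×65/202 = 38.9356
  Adult, Non-fiction: 121×61/202 = 36.5396
  Adult, Reference: 121×76/202 = 45.5248
  Child, Fiction: 81×65/202 = 26.0644
  Child, Non-fiction: 81×61/202 = 24.4604
  Child, Reference: 81×76/202 = 30.4752
Contributions (O − E)²/E:
  (37 − 38.9356)²/38.9356 = 0.0962
  (41 − 36.5396)²/36.5396 = 0.5445
  (43 − 45.5248)²/45.5248 = 0.1400
  (28 − 26.0644)²/26.0644 = 0.1437
  (20 − 24.4604)²/24.4604 = 0.8134
  (33 − 30.4752)²/30.4752 = 0.2092
χ² = 0.0962 + 0.5445 + 0.1400 + 0.1437 + 0.8134 + 0.2092 = 1.947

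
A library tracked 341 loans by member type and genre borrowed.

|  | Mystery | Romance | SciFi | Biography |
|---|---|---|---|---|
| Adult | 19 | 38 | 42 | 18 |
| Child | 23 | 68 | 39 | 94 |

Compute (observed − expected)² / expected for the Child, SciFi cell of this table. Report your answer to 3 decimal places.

3.794

Row total (Child) = 224; column total (SciFi) = 81; N = 341.
Expected count E = 224 × 81 / 341 = 53.20821.
Contribution = (O − E)²/E = (39 − 53.20821)² / 53.20821 = 3.794.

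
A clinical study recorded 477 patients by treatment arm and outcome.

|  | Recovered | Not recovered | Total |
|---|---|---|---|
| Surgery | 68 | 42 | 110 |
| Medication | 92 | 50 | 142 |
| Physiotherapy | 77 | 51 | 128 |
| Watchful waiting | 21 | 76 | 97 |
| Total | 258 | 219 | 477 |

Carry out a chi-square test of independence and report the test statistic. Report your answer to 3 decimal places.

Grand total N = 477.
Expected counts (row total × column total / N):
  Surgery, Recovered: 110×258/477 = 59.4969
  Surgery, Not recovered: 110×219/477 = 50.5031
  Medication, Recovered: 142×258/477 = 76.8050
  Medication, Not recovered: 142×219/477 = 65.1950
  Physiotherapy, Recovered: 128×258/477 = 69.2327
  Physiotherapy, Not recovered: 128×219/477 = 58.7673
  Watchful waiting, Recovered: 97×258/477 = 52.4654
  Watchful waiting, Not recovered: 97×219/477 = 44.5346
Contributions (O − E)²/E:
  (68 − 59.4969)²/59.4969 = 1.2152
  (42 − 50.5031)²/50.5031 = 1.4316
  (92 − 76.8050)²/76.8050 = 3.0062
  (50 − 65.1950)²/65.1950 = 3.5415
  (77 − 69.2327)²/69.2327 = 0.8714
  (51 − 58.7673)²/58.7673 = 1.0266
  (21 − 52.4654)²/52.4654 = 18.8709
  (76 − 44.5346)²/44.5346 = 22.2315
χ² = 1.2152 + 1.4316 + 3.0062 + 3.5415 + 0.8714 + 1.0266 + 18.8709 + 22.2315 = 52.195

52.195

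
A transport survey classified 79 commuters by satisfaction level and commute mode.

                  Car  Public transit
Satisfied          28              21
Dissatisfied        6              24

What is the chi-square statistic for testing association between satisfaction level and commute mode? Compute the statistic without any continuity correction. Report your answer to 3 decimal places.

Row totals: 49, 30. Column totals: 34, 45. Grand total N = 79.
Expected counts (row total × column total / N):
  Satisfied, Car: 49×34/79 = 21.0886
  Satisfied, Public transit: 49×45/79 = 27.9114
  Dissatisfied, Car: 30×34/79 = 12.9114
  Dissatisfied, Public transit: 30×45/79 = 17.0886
Contributions (O − E)²/E:
  (28 − 21.0886)²/21.0886 = 2.2651
  (21 − 27.9114)²/27.9114 = 1.7114
  (6 − 12.9114)²/12.9114 = 3.6996
  (24 − 17.0886)²/17.0886 = 2.7953
χ² = 2.2651 + 1.7114 + 3.6996 + 2.7953 = 10.471

10.471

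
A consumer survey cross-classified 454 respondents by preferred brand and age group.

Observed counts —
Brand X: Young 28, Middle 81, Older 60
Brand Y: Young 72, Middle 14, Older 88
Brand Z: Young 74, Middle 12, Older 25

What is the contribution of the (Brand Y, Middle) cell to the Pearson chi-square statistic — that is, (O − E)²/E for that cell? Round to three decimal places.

Row total (Brand Y) = 174; column total (Middle) = 107; N = 454.
Expected count E = 174 × 107 / 454 = 41.0088.
Contribution = (O − E)²/E = (14 − 41.0088)² / 41.0088 = 17.788.

17.788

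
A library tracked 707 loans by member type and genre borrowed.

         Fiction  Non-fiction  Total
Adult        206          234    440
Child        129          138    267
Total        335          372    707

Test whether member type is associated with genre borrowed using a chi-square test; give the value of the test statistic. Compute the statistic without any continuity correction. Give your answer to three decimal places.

Grand total N = 707.
Expected counts (row total × column total / N):
  Adult, Fiction: 440×335/707 = 208.4866
  Adult, Non-fiction: 440×372/707 = 231.5134
  Child, Fiction: 267×335/707 = 126.5134
  Child, Non-fiction: 267×372/707 = 140.4866
Contributions (O − E)²/E:
  (206 − 208.4866)²/208.4866 = 0.0297
  (234 − 231.5134)²/231.5134 = 0.0267
  (129 − 126.5134)²/126.5134 = 0.0489
  (138 − 140.4866)²/140.4866 = 0.0440
χ² = 0.0297 + 0.0267 + 0.0489 + 0.0440 = 0.149

0.149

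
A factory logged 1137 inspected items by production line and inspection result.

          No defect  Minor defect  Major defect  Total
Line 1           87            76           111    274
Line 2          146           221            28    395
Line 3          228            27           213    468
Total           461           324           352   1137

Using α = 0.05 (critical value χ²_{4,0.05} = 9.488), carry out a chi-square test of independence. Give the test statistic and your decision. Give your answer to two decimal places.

Grand total N = 1137.
Expected counts (row total × column total / N):
  Line 1, No defect: 274×461/1137 = 111.094
  Line 1, Minor defect: 274×324/1137 = 78.079
  Line 1, Major defect: 274×352/1137 = 84.827
  Line 2, No defect: 395×461/1137 = 160.154
  Line 2, Minor defect: 395×324/1137 = 112.559
  Line 2, Major defect: 395×352/1137 = 122.287
  Line 3, No defect: 468×461/1137 = 189.752
  Line 3, Minor defect: 468×324/1137 = 133.361
  Line 3, Major defect: 468×352/1137 = 144.887
Contributions (O − E)²/E:
  (87 − 111.094)²/111.094 = 5.2255
  (76 − 78.079)²/78.079 = 0.0554
  (111 − 84.827)²/84.827 = 8.0756
  (146 − 160.154)²/160.154 = 1.2509
  (221 − 112.559)²/112.559 = 104.4737
  (28 − 122.287)²/122.287 = 72.6981
  (228 − 189.752)²/189.752 = 7.7096
  (27 − 133.361)²/133.361 = 84.8274
  (213 − 144.887)²/144.887 = 32.0207
χ² = 5.2255 + 0.0554 + 8.0756 + 1.2509 + 104.4737 + 72.6981 + 7.7096 + 84.8274 + 32.0207 = 316.34
df = (3−1)(3−1) = 4. Since 316.34 > 9.488, reject the null hypothesis of independence at α = 0.05.

316.34; reject H₀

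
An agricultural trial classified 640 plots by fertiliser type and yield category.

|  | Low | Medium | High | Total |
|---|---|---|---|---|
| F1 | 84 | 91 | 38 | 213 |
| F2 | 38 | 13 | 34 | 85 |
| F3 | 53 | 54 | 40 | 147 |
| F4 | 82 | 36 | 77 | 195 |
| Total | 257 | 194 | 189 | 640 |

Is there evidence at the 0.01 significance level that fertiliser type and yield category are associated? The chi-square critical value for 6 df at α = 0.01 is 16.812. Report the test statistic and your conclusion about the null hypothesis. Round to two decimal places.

49.26; reject H₀

Grand total N = 640.
Expected counts (row total × column total / N):
  F1, Low: 213×257/640 = 85.5328
  F1, Medium: 213×194/640 = 64.5656
  F1, High: 213×189/640 = 62.9016
  F2, Low: 85×257/640 = 34.1328
  F2, Medium: 85×194/640 = 25.7656
  F2, High: 85×189/640 = 25.1016
  F3, Low: 147×257/640 = 59.0297
  F3, Medium: 147×194/640 = 44.5594
  F3, High: 147×189/640 = 43.4109
  F4, Low: 195×257/640 = 78.3047
  F4, Medium: 195×194/640 = 59.1094
  F4, High: 195×189/640 = 57.5859
Contributions (O − E)²/E:
  (84 − 85.5328)²/85.5328 = 0.0275
  (91 − 64.5656)²/64.5656 = 10.8228
  (38 − 62.9016)²/62.9016 = 9.8581
  (38 − 34.1328)²/34.1328 = 0.4381
  (13 − 25.7656)²/25.7656 = 6.3247
  (34 − 25.1016)²/25.1016 = 3.1544
  (53 − 59.0297)²/59.0297 = 0.6159
  (54 − 44.5594)²/44.5594 = 2.0001
  (40 − 43.4109)²/43.4109 = 0.2680
  (82 − 78.3047)²/78.3047 = 0.1744
  (36 − 59.1094)²/59.1094 = 9.0348
  (77 − 57.5859)²/57.5859 = 6.5451
χ² = 0.0275 + 10.8228 + 9.8581 + 0.4381 + 6.3247 + 3.1544 + 0.6159 + 2.0001 + 0.2680 + 0.1744 + 9.0348 + 6.5451 = 49.26
df = (4−1)(3−1) = 6. Since 49.26 > 16.812, reject the null hypothesis of independence at α = 0.01.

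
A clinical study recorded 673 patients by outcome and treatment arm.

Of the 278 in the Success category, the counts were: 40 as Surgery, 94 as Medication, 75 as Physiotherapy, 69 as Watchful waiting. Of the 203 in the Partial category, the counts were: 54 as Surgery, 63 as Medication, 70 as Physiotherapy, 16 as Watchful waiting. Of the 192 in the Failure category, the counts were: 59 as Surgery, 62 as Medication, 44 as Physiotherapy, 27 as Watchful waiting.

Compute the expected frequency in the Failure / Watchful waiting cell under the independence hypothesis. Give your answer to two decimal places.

Row total (Failure) = 192; column total (Watchful waiting) = 112; grand total N = 673.
Expected count = (row total × column total) / N = 192 × 112 / 673 = 31.95.

31.95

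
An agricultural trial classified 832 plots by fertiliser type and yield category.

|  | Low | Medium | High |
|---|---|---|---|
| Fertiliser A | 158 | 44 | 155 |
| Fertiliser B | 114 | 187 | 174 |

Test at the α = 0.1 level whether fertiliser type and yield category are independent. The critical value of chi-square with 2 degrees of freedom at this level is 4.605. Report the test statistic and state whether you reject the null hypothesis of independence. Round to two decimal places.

81.65; reject H₀

Row totals: 357, 475. Column totals: 272, 231, 329. Grand total N = 832.
Expected counts (row total × column total / N):
  Fertiliser A, Low: 357×272/832 = 116.7115
  Fertiliser A, Medium: 357×231/832 = 99.1190
  Fertiliser A, High: 357×329/832 = 141.1695
  Fertiliser B, Low: 475×272/832 = 155.2885
  Fertiliser B, Medium: 475×231/832 = 131.8810
  Fertiliser B, High: 475×329/832 = 187.8305
Contributions (O − E)²/E:
  (158 − 116.7115)²/116.7115 = 14.6064
  (44 − 99.1190)²/99.1190 = 30.6511
  (155 − 141.1695)²/141.1695 = 1.3550
  (114 − 155.2885)²/155.2885 = 10.9779
  (187 − 131.8810)²/131.8810 = 23.0367
  (174 − 187.8305)²/187.8305 = 1.0184
χ² = 14.6064 + 30.6511 + 1.3550 + 10.9779 + 23.0367 + 1.0184 = 81.65
df = (2−1)(3−1) = 2. Since 81.65 > 4.605, reject the null hypothesis of independence at α = 0.1.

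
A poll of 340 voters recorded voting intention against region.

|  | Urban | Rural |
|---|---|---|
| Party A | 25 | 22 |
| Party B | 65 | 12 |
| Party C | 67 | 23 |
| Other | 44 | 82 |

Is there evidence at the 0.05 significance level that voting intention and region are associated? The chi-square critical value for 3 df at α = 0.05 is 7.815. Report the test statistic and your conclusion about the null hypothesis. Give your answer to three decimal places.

Row totals: 47, 77, 90, 126. Column totals: 201, 139. Grand total N = 340.
Expected counts (row total × column total / N):
  Party A, Urban: 47×201/340 = 27.7853
  Party A, Rural: 47×139/340 = 19.2147
  Party B, Urban: 77×201/340 = 45.5206
  Party B, Rural: 77×139/340 = 31.4794
  Party C, Urban: 90×201/340 = 53.2059
  Party C, Rural: 90×139/340 = 36.7941
  Other, Urban: 126×201/340 = 74.4882
  Other, Rural: 126×139/340 = 51.5118
Contributions (O − E)²/E:
  (25 − 27.7853)²/27.7853 = 0.2792
  (22 − 19.2147)²/19.2147 = 0.4037
  (65 − 45.5206)²/45.5206 = 8.3357
  (12 − 31.4794)²/31.4794 = 12.0538
  (67 − 53.2059)²/53.2059 = 3.5762
  (23 − 36.7941)²/36.7941 = 5.1714
  (44 − 74.4882)²/74.4882 = 12.4789
  (82 − 51.5118)²/51.5118 = 18.0450
χ² = 0.2792 + 0.4037 + 8.3357 + 12.0538 + 3.5762 + 5.1714 + 12.4789 + 18.0450 = 60.344
df = (4−1)(2−1) = 3. Since 60.344 > 7.815, reject the null hypothesis of independence at α = 0.05.

60.344; reject H₀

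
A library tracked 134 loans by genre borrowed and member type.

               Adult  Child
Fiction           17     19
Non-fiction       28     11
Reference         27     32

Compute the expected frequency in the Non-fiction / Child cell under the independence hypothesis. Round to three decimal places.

18.045

Row total (Non-fiction) = 39; column total (Child) = 62; grand total N = 134.
Expected count = (row total × column total) / N = 39 × 62 / 134 = 18.045.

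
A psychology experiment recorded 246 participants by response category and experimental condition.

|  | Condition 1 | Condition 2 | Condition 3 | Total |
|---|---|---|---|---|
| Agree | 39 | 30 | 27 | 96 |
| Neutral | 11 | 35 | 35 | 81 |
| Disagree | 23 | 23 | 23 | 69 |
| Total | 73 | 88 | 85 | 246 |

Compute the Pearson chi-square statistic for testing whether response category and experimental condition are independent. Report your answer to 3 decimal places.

Grand total N = 246.
Expected counts (row total × column total / N):
  Agree, Condition 1: 96×73/246 = 28.4878
  Agree, Condition 2: 96×88/246 = 34.3415
  Agree, Condition 3: 96×85/246 = 33.1707
  Neutral, Condition 1: 81×73/246 = 24.0366
  Neutral, Condition 2: 81×88/246 = 28.9756
  Neutral, Condition 3: 81×85/246 = 27.9878
  Disagree, Condition 1: 69×73/246 = 20.4756
  Disagree, Condition 2: 69×88/246 = 24.6829
  Disagree, Condition 3: 69×85/246 = 23.8415
Contributions (O − E)²/E:
  (39 − 28.4878)²/28.4878 = 3.8791
  (30 − 34.3415)²/34.3415 = 0.5489
  (27 − 33.1707)²/33.1707 = 1.1479
  (11 − 24.0366)²/24.0366 = 7.0706
  (35 − 28.9756)²/28.9756 = 1.2526
  (35 − 27.9878)²/27.9878 = 1.7569
  (23 − 20.4756)²/20.4756 = 0.3112
  (23 − 24.6829)²/24.6829 = 0.1147
  (23 − 23.8415)²/23.8415 = 0.0297
χ² = 3.8791 + 0.5489 + 1.1479 + 7.0706 + 1.2526 + 1.7569 + 0.3112 + 0.1147 + 0.0297 = 16.112

16.112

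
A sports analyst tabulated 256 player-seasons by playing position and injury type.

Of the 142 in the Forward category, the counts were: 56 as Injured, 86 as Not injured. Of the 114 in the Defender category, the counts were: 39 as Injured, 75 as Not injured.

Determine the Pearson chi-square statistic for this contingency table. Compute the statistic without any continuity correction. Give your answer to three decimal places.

Row totals: 142, 114. Column totals: 95, 161. Grand total N = 256.
Expected counts (row total × column total / N):
  Forward, Injured: 142×95/256 = 52.6953
  Forward, Not injured: 142×161/256 = 89.3047
  Defender, Injured: 114×95/256 = 42.3047
  Defender, Not injured: 114×161/256 = 71.6953
Contributions (O − E)²/E:
  (56 − 52.6953)²/52.6953 = 0.2072
  (86 − 89.3047)²/89.3047 = 0.1223
  (39 − 42.3047)²/42.3047 = 0.2582
  (75 − 71.6953)²/71.6953 = 0.1523
χ² = 0.2072 + 0.1223 + 0.2582 + 0.1523 = 0.740

0.740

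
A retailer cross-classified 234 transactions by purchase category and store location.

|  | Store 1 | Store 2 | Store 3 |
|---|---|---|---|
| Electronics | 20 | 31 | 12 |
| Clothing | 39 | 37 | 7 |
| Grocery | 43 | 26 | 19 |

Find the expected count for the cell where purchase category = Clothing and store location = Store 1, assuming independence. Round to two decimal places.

Row total (Clothing) = 83; column total (Store 1) = 102; grand total N = 234.
Expected count = (row total × column total) / N = 83 × 102 / 234 = 36.18.

36.18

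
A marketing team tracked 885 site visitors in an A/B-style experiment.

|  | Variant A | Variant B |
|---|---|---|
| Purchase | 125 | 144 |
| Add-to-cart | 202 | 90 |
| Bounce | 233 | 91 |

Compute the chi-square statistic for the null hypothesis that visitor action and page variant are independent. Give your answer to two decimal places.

Row totals: 269, 292, 324. Column totals: 560, 325. Grand total N = 885.
Expected counts (row total × column total / N):
  Purchase, Variant A: 269×560/885 = 170.215
  Purchase, Variant B: 269×325/885 = 98.785
  Add-to-cart, Variant A: 292×560/885 = 184.768
  Add-to-cart, Variant B: 292×325/885 = 107.232
  Bounce, Variant A: 324×560/885 = 205.017
  Bounce, Variant B: 324×325/885 = 118.983
Contributions (O − E)²/E:
  (125 − 170.215)²/170.215 = 12.0107
  (144 − 98.785)²/98.785 = 20.6954
  (202 − 184.768)²/184.768 = 1.6071
  (90 − 107.232)²/107.232 = 2.7692
  (233 − 205.017)²/205.017 = 3.8194
  (91 − 118.983)²/118.983 = 6.5812
χ² = 12.0107 + 20.6954 + 1.6071 + 2.7692 + 3.8194 + 6.5812 = 47.48

47.48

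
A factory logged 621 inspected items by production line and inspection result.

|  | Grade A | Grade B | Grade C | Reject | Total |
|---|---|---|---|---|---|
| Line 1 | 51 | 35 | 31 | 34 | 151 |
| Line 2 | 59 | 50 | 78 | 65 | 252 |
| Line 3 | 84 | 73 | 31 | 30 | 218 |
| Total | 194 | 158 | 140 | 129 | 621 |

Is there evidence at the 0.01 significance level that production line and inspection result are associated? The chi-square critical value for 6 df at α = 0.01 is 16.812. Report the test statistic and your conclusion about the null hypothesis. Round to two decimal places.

41.23; reject H₀

Grand total N = 621.
Expected counts (row total × column total / N):
  Line 1, Grade A: 151×194/621 = 47.172
  Line 1, Grade B: 151×158/621 = 38.419
  Line 1, Grade C: 151×140/621 = 34.042
  Line 1, Reject: 151×129/621 = 31.367
  Line 2, Grade A: 252×194/621 = 78.725
  Line 2, Grade B: 252×158/621 = 64.116
  Line 2, Grade C: 252×140/621 = 56.812
  Line 2, Reject: 252×129/621 = 52.348
  Line 3, Grade A: 218×194/621 = 68.103
  Line 3, Grade B: 218×158/621 = 55.465
  Line 3, Grade C: 218×140/621 = 49.147
  Line 3, Reject: 218×129/621 = 45.285
Contributions (O − E)²/E:
  (51 − 47.172)²/47.172 = 0.3106
  (35 − 38.419)²/38.419 = 0.3043
  (31 − 34.042)²/34.042 = 0.2718
  (34 − 31.367)²/31.367 = 0.2210
  (59 − 78.725)²/78.725 = 4.9422
  (50 − 64.116)²/64.116 = 3.1078
  (78 − 56.812)²/56.812 = 7.9021
  (65 − 52.348)²/52.348 = 3.0579
  (84 − 68.103)²/68.103 = 3.7108
  (73 − 55.465)²/55.465 = 5.5436
  (31 − 49.147)²/49.147 = 6.7006
  (30 − 45.285)²/45.285 = 5.1591
χ² = 0.3106 + 0.3043 + 0.2718 + 0.2210 + 4.9422 + 3.1078 + 7.9021 + 3.0579 + 3.7108 + 5.5436 + 6.7006 + 5.1591 = 41.23
df = (3−1)(4−1) = 6. Since 41.23 > 16.812, reject the null hypothesis of independence at α = 0.01.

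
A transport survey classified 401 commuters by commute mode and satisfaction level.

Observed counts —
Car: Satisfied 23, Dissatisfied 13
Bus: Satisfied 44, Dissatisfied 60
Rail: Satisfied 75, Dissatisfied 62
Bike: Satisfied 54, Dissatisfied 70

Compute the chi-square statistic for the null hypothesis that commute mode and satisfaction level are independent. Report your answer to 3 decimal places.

Row totals: 36, 104, 137, 124. Column totals: 196, 205. Grand total N = 401.
Expected counts (row total × column total / N):
  Car, Satisfied: 36×196/401 = 17.5960
  Car, Dissatisfied: 36×205/401 = 18.4040
  Bus, Satisfied: 104×196/401 = 50.8329
  Bus, Dissatisfied: 104×205/401 = 53.1671
  Rail, Satisfied: 137×196/401 = 66.9626
  Rail, Dissatisfied: 137×205/401 = 70.0374
  Bike, Satisfied: 124×196/401 = 60.6085
  Bike, Dissatisfied: 124×205/401 = 63.3915
Contributions (O − E)²/E:
  (23 − 17.5960)²/17.5960 = 1.6597
  (13 − 18.4040)²/18.4040 = 1.5868
  (44 − 50.8329)²/50.8329 = 0.9185
  (60 − 53.1671)²/53.1671 = 0.8781
  (75 − 66.9626)²/66.9626 = 0.9647
  (62 − 70.0374)²/70.0374 = 0.9224
  (54 − 60.6085)²/60.6085 = 0.7206
  (70 − 63.3915)²/63.3915 = 0.6889
χ² = 1.6597 + 1.5868 + 0.9185 + 0.8781 + 0.9647 + 0.9224 + 0.7206 + 0.6889 = 8.340

8.340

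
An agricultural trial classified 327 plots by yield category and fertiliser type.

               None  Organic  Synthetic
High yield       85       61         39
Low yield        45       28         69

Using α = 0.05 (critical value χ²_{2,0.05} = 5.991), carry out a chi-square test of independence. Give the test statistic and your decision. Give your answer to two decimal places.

27.70; reject H₀

Row totals: 185, 142. Column totals: 130, 89, 108. Grand total N = 327.
Expected counts (row total × column total / N):
  High yield, None: 185×130/327 = 73.5474
  High yield, Organic: 185×89/327 = 50.3517
  High yield, Synthetic: 185×108/327 = 61.1009
  Low yield, None: 142×130/327 = 56.4526
  Low yield, Organic: 142×89/327 = 38.6483
  Low yield, Synthetic: 142×108/327 = 46.8991
Contributions (O − E)²/E:
  (85 − 73.5474)²/73.5474 = 1.7834
  (61 − 50.3517)²/50.3517 = 2.2519
  (39 − 61.1009)²/61.1009 = 7.9942
  (45 − 56.4526)²/56.4526 = 2.3234
  (28 − 38.6483)²/38.6483 = 2.9338
  (69 − 46.8991)²/46.8991 = 10.4149
χ² = 1.7834 + 2.2519 + 7.9942 + 2.3234 + 2.9338 + 10.4149 = 27.70
df = (2−1)(3−1) = 2. Since 27.70 > 5.991, reject the null hypothesis of independence at α = 0.05.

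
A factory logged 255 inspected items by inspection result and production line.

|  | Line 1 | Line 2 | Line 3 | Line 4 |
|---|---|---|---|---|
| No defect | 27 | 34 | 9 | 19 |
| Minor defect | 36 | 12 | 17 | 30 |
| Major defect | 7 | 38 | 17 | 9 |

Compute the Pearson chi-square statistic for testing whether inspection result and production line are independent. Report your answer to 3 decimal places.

44.898

Row totals: 89, 95, 71. Column totals: 70, 84, 43, 58. Grand total N = 255.
Expected counts (row total × column total / N):
  No defect, Line 1: 89×70/255 = 24.4314
  No defect, Line 2: 89×84/255 = 29.3176
  No defect, Line 3: 89×43/255 = 15.0078
  No defect, Line 4: 89×58/255 = 20.2431
  Minor defect, Line 1: 95×70/255 = 26.0784
  Minor defect, Line 2: 95×84/255 = 31.2941
  Minor defect, Line 3: 95×43/255 = 16.0196
  Minor defect, Line 4: 95×58/255 = 21.6078
  Major defect, Line 1: 71×70/255 = 19.4902
  Major defect, Line 2: 71×84/255 = 23.3882
  Major defect, Line 3: 71×43/255 = 11.9725
  Major defect, Line 4: 71×58/255 = 16.1490
Contributions (O − E)²/E:
  (27 − 24.4314)²/24.4314 = 0.2701
  (34 − 29.3176)²/29.3176 = 0.7478
  (9 − 15.0078)²/15.0078 = 2.4050
  (19 − 20.2431)²/20.2431 = 0.0763
  (36 − 26.0784)²/26.0784 = 3.7747
  (12 − 31.2941)²/31.2941 = 11.8956
  (17 − 16.0196)²/16.0196 = 0.0600
  (30 − 21.6078)²/21.6078 = 3.2594
  (7 − 19.4902)²/19.4902 = 8.0043
  (38 − 23.3882)²/23.3882 = 9.1287
  (17 − 11.9725)²/11.9725 = 2.1112
  (9 − 16.1490)²/16.1490 = 3.1648
χ² = 0.2701 + 0.7478 + 2.4050 + 0.0763 + 3.7747 + 11.8956 + 0.0600 + 3.2594 + 8.0043 + 9.1287 + 2.1112 + 3.1648 = 44.898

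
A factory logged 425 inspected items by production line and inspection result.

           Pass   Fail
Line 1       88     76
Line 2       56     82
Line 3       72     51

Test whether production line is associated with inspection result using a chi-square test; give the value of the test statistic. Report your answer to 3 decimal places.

Row totals: 164, 138, 123. Column totals: 216, 209. Grand total N = 425.
Expected counts (row total × column total / N):
  Line 1, Pass: 164×216/425 = 83.3506
  Line 1, Fail: 164×209/425 = 80.6494
  Line 2, Pass: 138×216/425 = 70.1365
  Line 2, Fail: 138×209/425 = 67.8635
  Line 3, Pass: 123×216/425 = 62.5129
  Line 3, Fail: 123×209/425 = 60.4871
Contributions (O − E)²/E:
  (88 − 83.3506)²/83.3506 = 0.2593
  (76 − 80.6494)²/80.6494 = 0.2680
  (56 − 70.1365)²/70.1365 = 2.8493
  (82 − 67.8635)²/67.8635 = 2.9447
  (72 − 62.5129)²/62.5129 = 1.4398
  (51 − 60.4871)²/60.4871 = 1.4880
χ² = 0.2593 + 0.2680 + 2.8493 + 2.9447 + 1.4398 + 1.4880 = 9.249

9.249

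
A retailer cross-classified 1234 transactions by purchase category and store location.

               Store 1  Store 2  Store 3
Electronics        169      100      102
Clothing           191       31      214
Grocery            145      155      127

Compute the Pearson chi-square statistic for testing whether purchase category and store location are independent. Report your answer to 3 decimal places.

123.384

Row totals: 371, 436, 427. Column totals: 505, 286, 443. Grand total N = 1234.
Expected counts (row total × column total / N):
  Electronics, Store 1: 371×505/1234 = 151.82739
  Electronics, Store 2: 371×286/1234 = 85.98541
  Electronics, Store 3: 371×443/1234 = 133.18720
  Clothing, Store 1: 436×505/1234 = 178.42788
  Clothing, Store 2: 436×286/1234 = 101.05024
  Clothing, Store 3: 436×443/1234 = 156.52188
  Grocery, Store 1: 427×505/1234 = 174.74473
  Grocery, Store 2: 427×286/1234 = 98.96434
  Grocery, Store 3: 427×443/1234 = 153.29092
Contributions (O − E)²/E:
  (169 − 151.82739)²/151.82739 = 1.9423
  (100 − 85.98541)²/85.98541 = 2.2842
  (102 − 133.18720)²/133.18720 = 7.3028
  (191 − 178.42788)²/178.42788 = 0.8858
  (31 − 101.05024)²/101.05024 = 48.5604
  (214 − 156.52188)²/156.52188 = 21.1072
  (145 − 174.74473)²/174.74473 = 5.0631
  (155 − 98.96434)²/98.96434 = 31.7286
  (127 − 153.29092)²/153.29092 = 4.5092
χ² = 1.9423 + 2.2842 + 7.3028 + 0.8858 + 48.5604 + 21.1072 + 5.0631 + 31.7286 + 4.5092 = 123.384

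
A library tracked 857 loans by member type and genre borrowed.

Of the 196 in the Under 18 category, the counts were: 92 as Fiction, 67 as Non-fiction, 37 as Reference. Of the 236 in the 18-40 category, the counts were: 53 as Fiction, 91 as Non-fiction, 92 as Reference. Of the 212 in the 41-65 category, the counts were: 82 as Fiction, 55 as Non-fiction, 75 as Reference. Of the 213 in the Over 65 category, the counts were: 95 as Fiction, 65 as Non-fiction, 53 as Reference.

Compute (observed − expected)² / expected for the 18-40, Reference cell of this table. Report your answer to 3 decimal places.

Row total (18-40) = 236; column total (Reference) = 257; N = 857.
Expected count E = 236 × 257 / 857 = 70.77246.
Contribution = (O − E)²/E = (92 − 70.77246)² / 70.77246 = 6.367.

6.367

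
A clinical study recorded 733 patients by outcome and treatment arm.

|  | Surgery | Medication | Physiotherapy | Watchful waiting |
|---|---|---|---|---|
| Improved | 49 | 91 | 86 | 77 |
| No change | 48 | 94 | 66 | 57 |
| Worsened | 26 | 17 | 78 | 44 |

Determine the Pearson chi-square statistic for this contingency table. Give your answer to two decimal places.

Row totals: 303, 265, 165. Column totals: 123, 202, 230, 178. Grand total N = 733.
Expected counts (row total × column total / N):
  Improved, Surgery: 303×123/733 = 50.8445
  Improved, Medication: 303×202/733 = 83.5007
  Improved, Physiotherapy: 303×230/733 = 95.0750
  Improved, Watchful waiting: 303×178/733 = 73.5798
  No change, Surgery: 265×123/733 = 44.4679
  No change, Medication: 265×202/733 = 73.0286
  No change, Physiotherapy: 265×230/733 = 83.1514
  No change, Watchful waiting: 265×178/733 = 64.3520
  Worsened, Surgery: 165×123/733 = 27.6876
  Worsened, Medication: 165×202/733 = 45.4707
  Worsened, Physiotherapy: 165×230/733 = 51.7735
  Worsened, Watchful waiting: 165×178/733 = 40.0682
Contributions (O − E)²/E:
  (49 − 50.8445)²/50.8445 = 0.0669
  (91 − 83.5007)²/83.5007 = 0.6735
  (86 − 95.0750)²/95.0750 = 0.8662
  (77 − 73.5798)²/73.5798 = 0.1590
  (48 − 44.4679)²/44.4679 = 0.2806
  (94 − 73.0286)²/73.0286 = 6.0223
  (66 − 83.1514)²/83.1514 = 3.5378
  (57 − 64.3520)²/64.3520 = 0.8399
  (26 − 27.6876)²/27.6876 = 0.1029
  (17 − 45.4707)²/45.4707 = 17.8264
  (78 − 51.7735)²/51.7735 = 13.2854
  (44 − 40.0682)²/40.0682 = 0.3858
χ² = 0.0669 + 0.6735 + 0.8662 + 0.1590 + 0.2806 + 6.0223 + 3.5378 + 0.8399 + 0.1029 + 17.8264 + 13.2854 + 0.3858 = 44.05

44.05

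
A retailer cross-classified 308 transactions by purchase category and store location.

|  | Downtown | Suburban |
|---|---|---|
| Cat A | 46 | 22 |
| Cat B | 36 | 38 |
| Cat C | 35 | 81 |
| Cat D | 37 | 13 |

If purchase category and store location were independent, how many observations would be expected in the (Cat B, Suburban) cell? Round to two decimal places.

Row total (Cat B) = 74; column total (Suburban) = 154; grand total N = 308.
Expected count = (row total × column total) / N = 74 × 154 / 308 = 37.00.

37.00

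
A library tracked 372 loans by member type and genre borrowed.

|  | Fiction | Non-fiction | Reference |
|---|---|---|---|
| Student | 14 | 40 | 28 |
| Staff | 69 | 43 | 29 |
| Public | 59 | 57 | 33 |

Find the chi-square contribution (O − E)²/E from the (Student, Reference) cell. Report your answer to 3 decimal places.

Row total (Student) = 82; column total (Reference) = 90; N = 372.
Expected count E = 82 × 90 / 372 = 19.8387.
Contribution = (O − E)²/E = (28 − 19.8387)² / 19.8387 = 3.357.

3.357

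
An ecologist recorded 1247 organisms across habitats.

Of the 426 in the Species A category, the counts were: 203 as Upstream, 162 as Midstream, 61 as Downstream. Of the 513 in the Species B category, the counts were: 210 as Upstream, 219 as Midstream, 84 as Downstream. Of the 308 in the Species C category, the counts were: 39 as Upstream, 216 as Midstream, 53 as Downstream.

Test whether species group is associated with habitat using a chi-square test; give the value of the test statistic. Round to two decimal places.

Row totals: 426, 513, 308. Column totals: 452, 597, 198. Grand total N = 1247.
Expected counts (row total × column total / N):
  Species A, Upstream: 426×452/1247 = 154.4122
  Species A, Midstream: 426×597/1247 = 203.9471
  Species A, Downstream: 426×198/1247 = 67.6407
  Species B, Upstream: 513×452/1247 = 185.9471
  Species B, Midstream: 513×597/1247 = 245.5982
  Species B, Downstream: 513×198/1247 = 81.4547
  Species C, Upstream: 308×452/1247 = 111.6407
  Species C, Midstream: 308×597/1247 = 147.4547
  Species C, Downstream: 308×198/1247 = 48.9046
Contributions (O − E)²/E:
  (203 − 154.4122)²/154.4122 = 15.2888
  (162 − 203.9471)²/203.9471 = 8.6275
  (61 − 67.6407)²/67.6407 = 0.6520
  (210 − 185.9471)²/185.9471 = 3.1113
  (219 − 245.5982)²/245.5982 = 2.8806
  (84 − 81.4547)²/81.4547 = 0.0795
  (39 − 111.6407)²/111.6407 = 47.2648
  (216 − 147.4547)²/147.4547 = 31.8637
  (53 − 48.9046)²/48.9046 = 0.3430
χ² = 15.2888 + 8.6275 + 0.6520 + 3.1113 + 2.8806 + 0.0795 + 47.2648 + 31.8637 + 0.3430 = 110.11

110.11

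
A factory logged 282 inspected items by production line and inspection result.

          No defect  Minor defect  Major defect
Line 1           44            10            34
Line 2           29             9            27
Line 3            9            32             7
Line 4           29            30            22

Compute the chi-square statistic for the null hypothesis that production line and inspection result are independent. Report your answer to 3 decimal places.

Row totals: 88, 65, 48, 81. Column totals: 111, 81, 90. Grand total N = 282.
Expected counts (row total × column total / N):
  Line 1, No defect: 88×111/282 = 34.6383
  Line 1, Minor defect: 88×81/282 = 25.2766
  Line 1, Major defect: 88×90/282 = 28.0851
  Line 2, No defect: 65×111/282 = 25.5851
  Line 2, Minor defect: 65×81/282 = 18.6702
  Line 2, Major defect: 65×90/282 = 20.7447
  Line 3, No defect: 48×111/282 = 18.8936
  Line 3, Minor defect: 48×81/282 = 13.7872
  Line 3, Major defect: 48×90/282 = 15.3191
  Line 4, No defect: 81×111/282 = 31.8830
  Line 4, Minor defect: 81×81/282 = 23.2660
  Line 4, Major defect: 81×90/282 = 25.8511
Contributions (O − E)²/E:
  (44 − 34.6383)²/34.6383 = 2.5302
  (10 − 25.2766)²/25.2766 = 9.2328
  (34 − 28.0851)²/28.0851 = 1.2457
  (29 − 25.5851)²/25.5851 = 0.4558
  (9 − 18.6702)²/18.6702 = 5.0087
  (27 − 20.7447)²/20.7447 = 1.8862
  (9 − 18.8936)²/18.8936 = 5.1808
  (32 − 13.7872)²/13.7872 = 24.0590
  (7 − 15.3191)²/15.3191 = 4.5177
  (29 − 31.8830)²/31.8830 = 0.2607
  (30 − 23.2660)²/23.2660 = 1.9491
  (22 − 25.8511)²/25.8511 = 0.5737
χ² = 2.5302 + 9.2328 + 1.2457 + 0.4558 + 5.0087 + 1.8862 + 5.1808 + 24.0590 + 4.5177 + 0.2607 + 1.9491 + 0.5737 = 56.900

56.900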